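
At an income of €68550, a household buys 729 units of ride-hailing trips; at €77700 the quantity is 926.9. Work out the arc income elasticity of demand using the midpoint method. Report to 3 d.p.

1.910

ΔQ = 926.9 − 729 = 197.9; midpoint Q̄ = (729 + 926.9)/2 = 827.95.
ΔI = 77700 − 68550 = 9150; midpoint Ī = (68550 + 77700)/2 = 73125.
η = (ΔQ/Q̄) ÷ (ΔI/Ī) = (197.9/827.95) ÷ (9150/73125) = 1.910.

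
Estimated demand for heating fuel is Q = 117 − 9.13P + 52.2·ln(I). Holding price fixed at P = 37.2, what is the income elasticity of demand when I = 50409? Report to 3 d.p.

At P = 37.2, I = 50409: Q = 342.582.
Holding P constant, ∂Q/∂I = 52.2/I = 0.00103553.
η_I = (∂Q/∂I)·(I/Q) = 0.00103553 × (50409/342.582) = 0.152.

0.152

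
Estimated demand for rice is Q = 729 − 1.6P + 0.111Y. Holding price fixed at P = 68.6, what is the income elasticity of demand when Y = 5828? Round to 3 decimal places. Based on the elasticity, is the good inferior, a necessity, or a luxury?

0.511 (necessity)

At P = 68.6, Y = 5828: Q = 1266.148.
Holding P constant, ∂Q/∂Y = 0.111.
η_Y = (∂Q/∂Y)·(Y/Q) = 0.111 × (5828/1266.148) = 0.511.
Since 0 < η < 1, this is a necessity.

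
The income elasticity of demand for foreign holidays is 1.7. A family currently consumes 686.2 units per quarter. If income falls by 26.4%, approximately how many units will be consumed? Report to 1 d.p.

378.2

%ΔQ ≈ η × %ΔI = 1.7 × (-26.4%) = -44.88%.
New Q ≈ 686.2 × (1 − 0.4488) = 378.2.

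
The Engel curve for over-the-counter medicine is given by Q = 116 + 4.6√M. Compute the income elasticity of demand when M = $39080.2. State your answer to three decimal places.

At M = 39080.2: Q = 1025.361.
dQ/dM = 4.6/(2√M) = 0.0116345 at this income.
η = (dQ/dM)·(M/Q) = 0.0116345 × (39080.2/1025.361) = 0.443.

0.443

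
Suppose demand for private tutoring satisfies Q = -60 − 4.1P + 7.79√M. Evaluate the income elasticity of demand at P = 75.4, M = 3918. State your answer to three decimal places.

2.058

At P = 75.4, M = 3918: Q = 118.467.
Holding P constant, ∂Q/∂M = 7.79/(2√M) = 0.0622265.
η_M = (∂Q/∂M)·(M/Q) = 0.0622265 × (3918/118.467) = 2.058.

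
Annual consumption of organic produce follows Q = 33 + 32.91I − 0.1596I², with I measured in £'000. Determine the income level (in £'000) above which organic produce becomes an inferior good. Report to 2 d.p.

103.10

dQ/dI = 32.91 − 0.3192I.
The good is inferior where dQ/dI < 0. Setting dQ/dI = 0 gives I = 32.91 / 0.3192 = 103.10.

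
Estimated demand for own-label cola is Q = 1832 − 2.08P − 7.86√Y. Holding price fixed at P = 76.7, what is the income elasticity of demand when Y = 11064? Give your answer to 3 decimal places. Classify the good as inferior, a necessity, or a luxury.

At P = 76.7, Y = 11064: Q = 845.706.
Holding P constant, ∂Q/∂Y = -7.86/(2√Y) = -0.0373625.
η_Y = (∂Q/∂Y)·(Y/Q) = -0.0373625 × (11064/845.706) = -0.489.
Since η < 0, this is an inferior good.

-0.489 (inferior good)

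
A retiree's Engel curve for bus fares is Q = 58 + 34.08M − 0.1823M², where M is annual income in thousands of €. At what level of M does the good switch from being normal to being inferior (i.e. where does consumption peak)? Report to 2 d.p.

dQ/dM = 34.08 − 0.3646M.
The good is inferior where dQ/dM < 0. Setting dQ/dM = 0 gives M = 34.08 / 0.3646 = 93.47.

93.47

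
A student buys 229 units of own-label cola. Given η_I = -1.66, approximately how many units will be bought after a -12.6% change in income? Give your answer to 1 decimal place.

276.9

%ΔQ ≈ η × %ΔI = -1.66 × (-12.6%) = 20.916%.
New Q ≈ 229 × (1 + 0.20916) = 276.9.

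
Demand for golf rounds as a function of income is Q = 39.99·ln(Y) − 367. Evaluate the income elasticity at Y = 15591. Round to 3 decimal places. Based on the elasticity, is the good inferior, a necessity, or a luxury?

2.096 (luxury)

At Y = 15591: Q = 19.081.
dQ/dY = 39.99/Y = 0.00256494 at this income.
η = (dQ/dY)·(Y/Q) = 0.00256494 × (15591/19.081) = 2.096.
Since η > 1, the good is a luxury.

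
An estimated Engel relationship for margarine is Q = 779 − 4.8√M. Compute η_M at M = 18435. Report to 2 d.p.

-2.56

At M = 18435: Q = 127.277.
dQ/dM = -4.8/(2√M) = -0.0176762 at this income.
η = (dQ/dM)·(M/Q) = -0.0176762 × (18435/127.277) = -2.56.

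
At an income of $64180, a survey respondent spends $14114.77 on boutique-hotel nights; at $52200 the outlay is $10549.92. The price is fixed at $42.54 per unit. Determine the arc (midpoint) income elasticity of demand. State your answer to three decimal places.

1.404

With a constant price, Q₁ = 14114.77/42.54 = 331.800 and Q₂ = 10549.92/42.54 = 248.000 (equivalently, work directly with expenditure since P cancels).
Midpoint %ΔQ = (10549.92 − 14114.77)/12332.35 = -0.28907; midpoint %ΔI = (52200 − 64180)/58190 = -0.20588.
η = -0.28907 / -0.20588 = 1.404.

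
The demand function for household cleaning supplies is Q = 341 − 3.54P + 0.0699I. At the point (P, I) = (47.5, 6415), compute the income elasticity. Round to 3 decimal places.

At P = 47.5, I = 6415: Q = 621.259.
Holding P constant, ∂Q/∂I = 0.0699.
η_I = (∂Q/∂I)·(I/Q) = 0.0699 × (6415/621.259) = 0.722.

0.722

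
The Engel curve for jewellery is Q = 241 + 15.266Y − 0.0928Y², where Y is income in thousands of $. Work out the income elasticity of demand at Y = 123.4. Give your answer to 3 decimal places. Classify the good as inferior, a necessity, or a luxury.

-1.324 (inferior good)

At Y = 123.4: Q = 711.7068.
dQ/dY = 15.266 − 0.1856Y = -7.63704.
η = (dQ/dY)·(Y/Q) = -7.63704 × (123.4/711.7068) = -1.324.
η < 0 ⇒ inferior good.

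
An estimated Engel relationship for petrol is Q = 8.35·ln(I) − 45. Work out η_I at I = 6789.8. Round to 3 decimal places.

At I = 6789.8: Q = 28.674.
dQ/dI = 8.35/I = 0.00122979 at this income.
η = (dQ/dI)·(I/Q) = 0.00122979 × (6789.8/28.674) = 0.291.

0.291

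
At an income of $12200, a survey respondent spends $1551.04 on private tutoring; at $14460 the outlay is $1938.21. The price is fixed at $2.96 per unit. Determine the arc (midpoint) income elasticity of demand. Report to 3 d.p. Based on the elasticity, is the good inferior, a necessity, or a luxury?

With a constant price, Q₁ = 1551.04/2.96 = 524.000 and Q₂ = 1938.21/2.96 = 654.801 (equivalently, work directly with expenditure since P cancels).
Midpoint %ΔQ = (1938.21 − 1551.04)/1744.63 = 0.22192; midpoint %ΔI = (14460 − 12200)/13330 = 0.16954.
η = 0.22192 / 0.16954 = 1.309.
η > 1 ⇒ luxury.

1.309 (luxury)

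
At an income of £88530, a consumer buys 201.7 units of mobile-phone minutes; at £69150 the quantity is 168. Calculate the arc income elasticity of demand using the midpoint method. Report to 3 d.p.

0.742

ΔQ = 168 − 201.7 = -33.7; midpoint Q̄ = (201.7 + 168)/2 = 184.85.
ΔI = 69150 − 88530 = -19380; midpoint Ī = (88530 + 69150)/2 = 78840.
η = (ΔQ/Q̄) ÷ (ΔI/Ī) = (-33.7/184.85) ÷ (-19380/78840) = 0.742.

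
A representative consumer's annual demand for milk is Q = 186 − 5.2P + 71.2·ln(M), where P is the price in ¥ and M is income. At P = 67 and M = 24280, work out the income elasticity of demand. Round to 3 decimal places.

At P = 67, M = 24280: Q = 556.535.
Holding P constant, ∂Q/∂M = 71.2/M = 0.00293245.
η_M = (∂Q/∂M)·(M/Q) = 0.00293245 × (24280/556.535) = 0.128.

0.128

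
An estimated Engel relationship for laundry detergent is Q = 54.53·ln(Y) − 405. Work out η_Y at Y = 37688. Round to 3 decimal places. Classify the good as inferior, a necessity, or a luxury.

0.322 (necessity)

At Y = 37688: Q = 169.588.
dQ/dY = 54.53/Y = 0.00144688 at this income.
η = (dQ/dY)·(Y/Q) = 0.00144688 × (37688/169.588) = 0.322.
Since 0 < η < 1, the good is a necessity.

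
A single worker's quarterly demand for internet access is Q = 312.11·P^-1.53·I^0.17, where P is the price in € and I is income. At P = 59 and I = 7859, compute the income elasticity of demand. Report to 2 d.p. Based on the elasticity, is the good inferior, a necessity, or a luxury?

For a multiplicative demand Q = A·P^α·I^β, the income elasticity is β everywhere.
Here β = 0.17, so η = 0.17.
Since 0 < η < 1, this is a necessity.

0.17 (necessity)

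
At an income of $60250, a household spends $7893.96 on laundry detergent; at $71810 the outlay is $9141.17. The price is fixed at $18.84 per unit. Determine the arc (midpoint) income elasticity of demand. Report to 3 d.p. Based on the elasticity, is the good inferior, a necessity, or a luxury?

With a constant price, Q₁ = 7893.96/18.84 = 419.000 and Q₂ = 9141.17/18.84 = 485.200 (equivalently, work directly with expenditure since P cancels).
Midpoint %ΔQ = (9141.17 − 7893.96)/8517.57 = 0.14643; midpoint %ΔI = (71810 − 60250)/66030 = 0.17507.
η = 0.14643 / 0.17507 = 0.836.
0 < η < 1 ⇒ necessity.

0.836 (necessity)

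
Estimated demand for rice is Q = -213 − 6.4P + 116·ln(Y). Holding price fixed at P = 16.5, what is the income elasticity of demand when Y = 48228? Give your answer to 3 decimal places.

At P = 16.5, Y = 48228: Q = 932.309.
Holding P constant, ∂Q/∂Y = 116/Y = 0.00240524.
η_Y = (∂Q/∂Y)·(Y/Q) = 0.00240524 × (48228/932.309) = 0.124.

0.124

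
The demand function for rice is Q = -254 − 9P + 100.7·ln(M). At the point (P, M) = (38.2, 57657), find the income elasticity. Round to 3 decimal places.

0.199

At P = 38.2, M = 57657: Q = 506.100.
Holding P constant, ∂Q/∂M = 100.7/M = 0.00174654.
η_M = (∂Q/∂M)·(M/Q) = 0.00174654 × (57657/506.100) = 0.199.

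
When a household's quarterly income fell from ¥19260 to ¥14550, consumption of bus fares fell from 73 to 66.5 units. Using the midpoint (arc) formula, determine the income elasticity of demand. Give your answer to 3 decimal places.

0.334

ΔQ = 66.5 − 73 = -6.5; midpoint Q̄ = (73 + 66.5)/2 = 69.75.
ΔI = 14550 − 19260 = -4710; midpoint Ī = (19260 + 14550)/2 = 16905.
η = (ΔQ/Q̄) ÷ (ΔI/Ī) = (-6.5/69.75) ÷ (-4710/16905) = 0.334.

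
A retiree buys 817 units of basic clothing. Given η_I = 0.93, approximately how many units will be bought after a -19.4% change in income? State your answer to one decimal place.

669.6

%ΔQ ≈ η × %ΔI = 0.93 × (-19.4%) = -18.042%.
New Q ≈ 817 × (1 − 0.18042) = 669.6.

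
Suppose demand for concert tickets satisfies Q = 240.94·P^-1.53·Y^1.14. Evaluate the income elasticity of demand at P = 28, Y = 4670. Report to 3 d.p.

For a multiplicative demand Q = A·P^α·Y^β, the income elasticity is β everywhere.
Here β = 1.14, so η = 1.140.

1.140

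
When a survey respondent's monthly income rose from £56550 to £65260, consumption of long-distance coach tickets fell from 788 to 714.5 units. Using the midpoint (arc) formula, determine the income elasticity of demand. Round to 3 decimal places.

-0.684

ΔQ = 714.5 − 788 = -73.5; midpoint Q̄ = (788 + 714.5)/2 = 751.25.
ΔI = 65260 − 56550 = 8710; midpoint Ī = (56550 + 65260)/2 = 60905.
η = (ΔQ/Q̄) ÷ (ΔI/Ī) = (-73.5/751.25) ÷ (8710/60905) = -0.684.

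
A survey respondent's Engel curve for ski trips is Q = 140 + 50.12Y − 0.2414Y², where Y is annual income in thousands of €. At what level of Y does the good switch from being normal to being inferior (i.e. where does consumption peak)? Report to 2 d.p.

dQ/dY = 50.12 − 0.4828Y.
The good is inferior where dQ/dY < 0. Setting dQ/dY = 0 gives Y = 50.12 / 0.4828 = 103.81.

103.81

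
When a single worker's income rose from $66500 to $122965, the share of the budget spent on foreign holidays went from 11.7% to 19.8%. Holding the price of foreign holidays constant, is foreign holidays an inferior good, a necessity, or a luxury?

The budget share rises as income rises, so η > 1.

luxury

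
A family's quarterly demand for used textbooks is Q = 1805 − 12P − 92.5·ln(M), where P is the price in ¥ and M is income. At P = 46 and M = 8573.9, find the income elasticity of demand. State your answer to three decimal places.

-0.223

At P = 46, M = 8573.9: Q = 415.276.
Holding P constant, ∂Q/∂M = -92.5/M = -0.0107886.
η_M = (∂Q/∂M)·(M/Q) = -0.0107886 × (8573.9/415.276) = -0.223.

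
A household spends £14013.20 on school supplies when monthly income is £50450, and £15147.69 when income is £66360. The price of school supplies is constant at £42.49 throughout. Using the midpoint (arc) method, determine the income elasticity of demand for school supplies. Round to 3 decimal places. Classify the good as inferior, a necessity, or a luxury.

With a constant price, Q₁ = 14013.20/42.49 = 329.800 and Q₂ = 15147.69/42.49 = 356.500 (equivalently, work directly with expenditure since P cancels).
Midpoint %ΔQ = (15147.69 − 14013.20)/14580.45 = 0.07781; midpoint %ΔI = (66360 − 50450)/58405 = 0.27241.
η = 0.07781 / 0.27241 = 0.286.
0 < η < 1 ⇒ necessity.

0.286 (necessity)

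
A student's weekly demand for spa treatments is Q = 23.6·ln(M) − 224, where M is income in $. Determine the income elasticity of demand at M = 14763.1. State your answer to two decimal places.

At M = 14763.1: Q = 2.557.
dQ/dM = 23.6/M = 0.00159858 at this income.
η = (dQ/dM)·(M/Q) = 0.00159858 × (14763.1/2.557) = 9.23.

9.23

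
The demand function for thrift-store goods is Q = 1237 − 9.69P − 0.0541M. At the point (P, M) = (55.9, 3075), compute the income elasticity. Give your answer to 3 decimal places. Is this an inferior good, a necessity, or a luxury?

At P = 55.9, M = 3075: Q = 528.972.
Holding P constant, ∂Q/∂M = −0.0541.
η_M = (∂Q/∂M)·(M/Q) = -0.0541 × (3075/528.972) = -0.314.
Since η < 0, this is an inferior good.

-0.314 (inferior good)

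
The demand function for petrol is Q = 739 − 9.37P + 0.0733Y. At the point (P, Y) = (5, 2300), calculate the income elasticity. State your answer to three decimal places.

At P = 5, Y = 2300: Q = 860.740.
Holding P constant, ∂Q/∂Y = 0.0733.
η_Y = (∂Q/∂Y)·(Y/Q) = 0.0733 × (2300/860.740) = 0.196.

0.196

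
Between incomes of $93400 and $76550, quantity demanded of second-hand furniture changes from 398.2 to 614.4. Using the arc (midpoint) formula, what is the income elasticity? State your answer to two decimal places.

ΔQ = 614.4 − 398.2 = 216.2; midpoint Q̄ = (398.2 + 614.4)/2 = 506.3.
ΔI = 76550 − 93400 = -16850; midpoint Ī = (93400 + 76550)/2 = 84975.
η = (ΔQ/Q̄) ÷ (ΔI/Ī) = (216.2/506.3) ÷ (-16850/84975) = -2.15.

-2.15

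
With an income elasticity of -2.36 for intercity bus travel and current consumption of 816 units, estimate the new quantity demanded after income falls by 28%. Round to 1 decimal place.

1355.2

%ΔQ ≈ η × %ΔI = -2.36 × (-28%) = 66.08%.
New Q ≈ 816 × (1 + 0.6608) = 1355.2.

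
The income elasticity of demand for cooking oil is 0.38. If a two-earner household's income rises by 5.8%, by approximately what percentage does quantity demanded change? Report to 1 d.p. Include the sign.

%ΔQ ≈ η × %ΔI = 0.38 × 5.8% = 2.2%.

2.2%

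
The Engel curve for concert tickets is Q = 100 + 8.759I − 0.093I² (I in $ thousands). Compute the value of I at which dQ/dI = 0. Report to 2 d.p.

47.09

dQ/dI = 8.759 − 0.186I.
The good is inferior where dQ/dI < 0. Setting dQ/dI = 0 gives I = 8.759 / 0.186 = 47.09.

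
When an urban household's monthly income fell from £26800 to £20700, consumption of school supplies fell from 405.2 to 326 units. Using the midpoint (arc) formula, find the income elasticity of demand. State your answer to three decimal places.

ΔQ = 326 − 405.2 = -79.2; midpoint Q̄ = (405.2 + 326)/2 = 365.6.
ΔI = 20700 − 26800 = -6100; midpoint Ī = (26800 + 20700)/2 = 23750.
η = (ΔQ/Q̄) ÷ (ΔI/Ī) = (-79.2/365.6) ÷ (-6100/23750) = 0.843.

0.843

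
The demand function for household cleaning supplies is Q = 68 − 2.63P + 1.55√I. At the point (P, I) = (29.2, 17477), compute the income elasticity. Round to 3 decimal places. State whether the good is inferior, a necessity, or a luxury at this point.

At P = 29.2, I = 17477: Q = 196.115.
Holding P constant, ∂Q/∂I = 1.55/(2√I) = 0.0058623.
η_I = (∂Q/∂I)·(I/Q) = 0.0058623 × (17477/196.115) = 0.522.
Since 0 < η < 1, this is a necessity.

0.522 (necessity)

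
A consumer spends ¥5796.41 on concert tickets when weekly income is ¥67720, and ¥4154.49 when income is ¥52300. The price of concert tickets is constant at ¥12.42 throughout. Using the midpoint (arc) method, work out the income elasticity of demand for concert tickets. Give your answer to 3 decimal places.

1.284

With a constant price, Q₁ = 5796.41/12.42 = 466.700 and Q₂ = 4154.49/12.42 = 334.500 (equivalently, work directly with expenditure since P cancels).
Midpoint %ΔQ = (4154.49 − 5796.41)/4975.45 = -0.33000; midpoint %ΔI = (52300 − 67720)/60010 = -0.25696.
η = -0.33000 / -0.25696 = 1.284.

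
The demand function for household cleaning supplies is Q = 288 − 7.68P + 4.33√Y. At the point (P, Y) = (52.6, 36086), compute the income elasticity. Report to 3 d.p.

At P = 52.6, Y = 36086: Q = 706.572.
Holding P constant, ∂Q/∂Y = 4.33/(2√Y) = 0.0113969.
η_Y = (∂Q/∂Y)·(Y/Q) = 0.0113969 × (36086/706.572) = 0.582.

0.582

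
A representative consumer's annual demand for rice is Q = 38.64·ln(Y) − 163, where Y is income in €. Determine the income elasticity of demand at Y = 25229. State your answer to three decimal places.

0.169

At Y = 25229: Q = 228.645.
dQ/dY = 38.64/Y = 0.00153157 at this income.
η = (dQ/dY)·(Y/Q) = 0.00153157 × (25229/228.645) = 0.169.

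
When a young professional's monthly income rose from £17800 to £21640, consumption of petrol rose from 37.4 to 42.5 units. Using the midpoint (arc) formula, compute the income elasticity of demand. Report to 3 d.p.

ΔQ = 42.5 − 37.4 = 5.1; midpoint Q̄ = (37.4 + 42.5)/2 = 39.95.
ΔI = 21640 − 17800 = 3840; midpoint Ī = (17800 + 21640)/2 = 19720.
η = (ΔQ/Q̄) ÷ (ΔI/Ī) = (5.1/39.95) ÷ (3840/19720) = 0.656.

0.656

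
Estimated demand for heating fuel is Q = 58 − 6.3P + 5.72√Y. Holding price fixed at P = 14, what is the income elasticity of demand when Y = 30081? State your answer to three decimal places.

0.516

At P = 14, Y = 30081: Q = 961.870.
Holding P constant, ∂Q/∂Y = 5.72/(2√Y) = 0.01649.
η_Y = (∂Q/∂Y)·(Y/Q) = 0.01649 × (30081/961.870) = 0.516.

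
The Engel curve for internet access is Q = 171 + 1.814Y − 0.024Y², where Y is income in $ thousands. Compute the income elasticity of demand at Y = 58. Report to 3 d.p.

-0.288

At Y = 58: Q = 195.4760.
dQ/dY = 1.814 − 0.048Y = -0.97000.
η = (dQ/dY)·(Y/Q) = -0.97000 × (58/195.4760) = -0.288.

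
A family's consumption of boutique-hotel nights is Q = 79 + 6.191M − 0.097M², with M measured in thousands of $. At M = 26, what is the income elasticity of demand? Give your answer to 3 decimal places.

At M = 26: Q = 174.3940.
dQ/dM = 6.191 − 0.194M = 1.14700.
η = (dQ/dM)·(M/Q) = 1.14700 × (26/174.3940) = 0.171.

0.171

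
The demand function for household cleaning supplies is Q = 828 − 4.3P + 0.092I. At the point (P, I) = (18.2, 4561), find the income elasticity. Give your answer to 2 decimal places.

At P = 18.2, I = 4561: Q = 1169.352.
Holding P constant, ∂Q/∂I = 0.092.
η_I = (∂Q/∂I)·(I/Q) = 0.092 × (4561/1169.352) = 0.36.

0.36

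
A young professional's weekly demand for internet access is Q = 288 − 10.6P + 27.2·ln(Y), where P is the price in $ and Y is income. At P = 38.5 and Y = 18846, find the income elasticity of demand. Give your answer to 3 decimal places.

At P = 38.5, Y = 18846: Q = 147.658.
Holding P constant, ∂Q/∂Y = 27.2/Y = 0.00144328.
η_Y = (∂Q/∂Y)·(Y/Q) = 0.00144328 × (18846/147.658) = 0.184.

0.184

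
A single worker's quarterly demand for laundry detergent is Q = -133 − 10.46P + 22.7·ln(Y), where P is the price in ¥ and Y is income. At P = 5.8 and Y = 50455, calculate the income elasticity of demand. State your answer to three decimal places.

0.435

At P = 5.8, Y = 50455: Q = 52.147.
Holding P constant, ∂Q/∂Y = 22.7/Y = 0.000449906.
η_Y = (∂Q/∂Y)·(Y/Q) = 0.000449906 × (50455/52.147) = 0.435.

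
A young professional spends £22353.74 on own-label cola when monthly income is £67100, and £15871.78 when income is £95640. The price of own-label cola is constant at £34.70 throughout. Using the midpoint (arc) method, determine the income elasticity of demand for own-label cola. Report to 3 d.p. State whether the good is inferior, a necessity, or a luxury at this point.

-0.967 (inferior good)

With a constant price, Q₁ = 22353.74/34.70 = 644.200 and Q₂ = 15871.78/34.70 = 457.400 (equivalently, work directly with expenditure since P cancels).
Midpoint %ΔQ = (15871.78 − 22353.74)/19112.76 = -0.33914; midpoint %ΔI = (95640 − 67100)/81370 = 0.35074.
η = -0.33914 / 0.35074 = -0.967.
η < 0 ⇒ inferior good.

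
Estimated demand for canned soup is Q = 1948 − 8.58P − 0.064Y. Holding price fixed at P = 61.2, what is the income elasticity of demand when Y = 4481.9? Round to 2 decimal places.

-0.25

At P = 61.2, Y = 4481.9: Q = 1136.062.
Holding P constant, ∂Q/∂Y = −0.064.
η_Y = (∂Q/∂Y)·(Y/Q) = -0.064 × (4481.9/1136.062) = -0.25.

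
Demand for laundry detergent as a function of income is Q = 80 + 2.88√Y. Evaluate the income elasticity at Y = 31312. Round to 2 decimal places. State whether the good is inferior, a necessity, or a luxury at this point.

0.43 (necessity)

At Y = 31312: Q = 589.622.
dQ/dY = 2.88/(2√Y) = 0.0081378 at this income.
η = (dQ/dY)·(Y/Q) = 0.0081378 × (31312/589.622) = 0.43.
Since 0 < η < 1, the good is a necessity.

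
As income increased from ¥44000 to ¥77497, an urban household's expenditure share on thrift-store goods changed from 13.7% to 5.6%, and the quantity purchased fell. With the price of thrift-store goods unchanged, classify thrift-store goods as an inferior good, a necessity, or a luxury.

inferior good

Quantity demanded falls as income rises, so η < 0.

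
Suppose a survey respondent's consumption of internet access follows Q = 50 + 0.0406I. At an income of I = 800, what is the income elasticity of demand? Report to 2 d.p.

At I = 800: Q = 82.480.
dQ/dI = 0.0406.
η = (dQ/dI)·(I/Q) = 0.0406 × (800/82.480) = 0.39.

0.39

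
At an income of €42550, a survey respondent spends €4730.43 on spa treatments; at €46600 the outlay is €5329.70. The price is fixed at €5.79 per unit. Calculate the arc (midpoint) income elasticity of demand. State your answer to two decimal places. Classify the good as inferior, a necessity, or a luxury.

With a constant price, Q₁ = 4730.43/5.79 = 817.000 and Q₂ = 5329.70/5.79 = 920.501 (equivalently, work directly with expenditure since P cancels).
Midpoint %ΔQ = (5329.70 − 4730.43)/5030.07 = 0.11914; midpoint %ΔI = (46600 − 42550)/44575 = 0.09086.
η = 0.11914 / 0.09086 = 1.31.
η > 1 ⇒ luxury.

1.31 (luxury)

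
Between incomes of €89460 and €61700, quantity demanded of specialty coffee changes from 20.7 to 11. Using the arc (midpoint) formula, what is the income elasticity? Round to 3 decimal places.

1.666

ΔQ = 11 − 20.7 = -9.7; midpoint Q̄ = (20.7 + 11)/2 = 15.85.
ΔI = 61700 − 89460 = -27760; midpoint Ī = (89460 + 61700)/2 = 75580.
η = (ΔQ/Q̄) ÷ (ΔI/Ī) = (-9.7/15.85) ÷ (-27760/75580) = 1.666.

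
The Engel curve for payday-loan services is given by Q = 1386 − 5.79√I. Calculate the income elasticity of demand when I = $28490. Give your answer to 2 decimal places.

At I = 28490: Q = 408.707.
dQ/dI = -5.79/(2√I) = -0.0171515 at this income.
η = (dQ/dI)·(I/Q) = -0.0171515 × (28490/408.707) = -1.20.

-1.20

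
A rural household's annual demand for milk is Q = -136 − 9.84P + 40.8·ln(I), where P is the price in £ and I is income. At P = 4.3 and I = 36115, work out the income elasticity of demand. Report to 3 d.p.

At P = 4.3, I = 36115: Q = 249.862.
Holding P constant, ∂Q/∂I = 40.8/I = 0.00112972.
η_I = (∂Q/∂I)·(I/Q) = 0.00112972 × (36115/249.862) = 0.163.

0.163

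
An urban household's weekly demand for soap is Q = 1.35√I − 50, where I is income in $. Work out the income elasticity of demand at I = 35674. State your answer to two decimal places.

0.62

At I = 35674: Q = 204.982.
dQ/dI = 1.35/(2√I) = 0.00357378 at this income.
η = (dQ/dI)·(I/Q) = 0.00357378 × (35674/204.982) = 0.62.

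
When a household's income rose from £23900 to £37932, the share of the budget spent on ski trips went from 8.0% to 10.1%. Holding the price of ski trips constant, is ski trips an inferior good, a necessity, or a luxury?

The budget share rises as income rises, so η > 1.

luxury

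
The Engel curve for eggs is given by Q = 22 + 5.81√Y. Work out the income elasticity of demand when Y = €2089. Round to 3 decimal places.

0.462

At Y = 2089: Q = 287.549.
dQ/dY = 5.81/(2√Y) = 0.063559 at this income.
η = (dQ/dY)·(Y/Q) = 0.063559 × (2089/287.549) = 0.462.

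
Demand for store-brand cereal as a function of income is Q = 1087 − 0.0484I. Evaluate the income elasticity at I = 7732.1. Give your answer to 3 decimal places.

-0.525

At I = 7732.1: Q = 712.766.
dQ/dI = −0.0484.
η = (dQ/dI)·(I/Q) = -0.0484 × (7732.1/712.766) = -0.525.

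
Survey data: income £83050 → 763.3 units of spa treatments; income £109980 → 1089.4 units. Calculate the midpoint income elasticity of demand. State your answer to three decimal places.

1.262

ΔQ = 1089.4 − 763.3 = 326.1; midpoint Q̄ = (763.3 + 1089.4)/2 = 926.35.
ΔI = 109980 − 83050 = 26930; midpoint Ī = (83050 + 109980)/2 = 96515.
η = (ΔQ/Q̄) ÷ (ΔI/Ī) = (326.1/926.35) ÷ (26930/96515) = 1.262.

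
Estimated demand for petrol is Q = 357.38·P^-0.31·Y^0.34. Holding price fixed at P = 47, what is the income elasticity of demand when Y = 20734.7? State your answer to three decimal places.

For a multiplicative demand Q = A·P^α·Y^β, the income elasticity is β everywhere.
Here β = 0.34, so η = 0.340.

0.340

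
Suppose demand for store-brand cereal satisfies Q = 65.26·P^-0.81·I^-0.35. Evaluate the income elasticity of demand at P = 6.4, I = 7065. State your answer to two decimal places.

-0.35

For a multiplicative demand Q = A·P^α·I^β, the income elasticity is β everywhere.
Here β = -0.35, so η = -0.35.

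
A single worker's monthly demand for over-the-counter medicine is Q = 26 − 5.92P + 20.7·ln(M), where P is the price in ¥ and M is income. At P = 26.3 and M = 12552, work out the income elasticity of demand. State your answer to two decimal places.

0.32

At P = 26.3, M = 12552: Q = 65.663.
Holding P constant, ∂Q/∂M = 20.7/M = 0.00164914.
η_M = (∂Q/∂M)·(M/Q) = 0.00164914 × (12552/65.663) = 0.32.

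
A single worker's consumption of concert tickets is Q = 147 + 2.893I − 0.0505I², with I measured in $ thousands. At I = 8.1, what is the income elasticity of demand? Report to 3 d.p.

At I = 8.1: Q = 167.1200.
dQ/dI = 2.893 − 0.101I = 2.07490.
η = (dQ/dI)·(I/Q) = 2.07490 × (8.1/167.1200) = 0.101.

0.101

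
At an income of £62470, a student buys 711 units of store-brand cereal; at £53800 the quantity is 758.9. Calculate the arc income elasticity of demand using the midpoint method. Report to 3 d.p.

-0.437

ΔQ = 758.9 − 711 = 47.9; midpoint Q̄ = (711 + 758.9)/2 = 734.95.
ΔI = 53800 − 62470 = -8670; midpoint Ī = (62470 + 53800)/2 = 58135.
η = (ΔQ/Q̄) ÷ (ΔI/Ī) = (47.9/734.95) ÷ (-8670/58135) = -0.437.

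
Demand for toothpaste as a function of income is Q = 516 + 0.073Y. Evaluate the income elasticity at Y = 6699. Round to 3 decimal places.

At Y = 6699: Q = 1005.027.
dQ/dY = 0.073.
η = (dQ/dY)·(Y/Q) = 0.073 × (6699/1005.027) = 0.487.

0.487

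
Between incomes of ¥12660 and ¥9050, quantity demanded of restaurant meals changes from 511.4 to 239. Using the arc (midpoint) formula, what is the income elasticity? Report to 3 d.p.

2.183

ΔQ = 239 − 511.4 = -272.4; midpoint Q̄ = (511.4 + 239)/2 = 375.2.
ΔI = 9050 − 12660 = -3610; midpoint Ī = (12660 + 9050)/2 = 10855.
η = (ΔQ/Q̄) ÷ (ΔI/Ī) = (-272.4/375.2) ÷ (-3610/10855) = 2.183.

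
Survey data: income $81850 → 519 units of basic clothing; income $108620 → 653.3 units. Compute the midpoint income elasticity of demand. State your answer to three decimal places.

0.815

ΔQ = 653.3 − 519 = 134.3; midpoint Q̄ = (519 + 653.3)/2 = 586.15.
ΔI = 108620 − 81850 = 26770; midpoint Ī = (81850 + 108620)/2 = 95235.
η = (ΔQ/Q̄) ÷ (ΔI/Ī) = (134.3/586.15) ÷ (26770/95235) = 0.815.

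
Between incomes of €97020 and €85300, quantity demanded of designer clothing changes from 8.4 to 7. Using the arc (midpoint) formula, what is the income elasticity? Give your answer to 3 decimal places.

1.414

ΔQ = 7 − 8.4 = -1.4; midpoint Q̄ = (8.4 + 7)/2 = 7.7.
ΔI = 85300 − 97020 = -11720; midpoint Ī = (97020 + 85300)/2 = 91160.
η = (ΔQ/Q̄) ÷ (ΔI/Ī) = (-1.4/7.7) ÷ (-11720/91160) = 1.414.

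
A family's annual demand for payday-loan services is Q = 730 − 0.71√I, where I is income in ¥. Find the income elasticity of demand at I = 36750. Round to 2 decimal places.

At I = 36750: Q = 593.891.
dQ/dI = -0.71/(2√I) = -0.00185182 at this income.
η = (dQ/dI)·(I/Q) = -0.00185182 × (36750/593.891) = -0.11.

-0.11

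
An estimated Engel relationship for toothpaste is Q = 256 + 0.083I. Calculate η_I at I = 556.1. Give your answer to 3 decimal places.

At I = 556.1: Q = 302.156.
dQ/dI = 0.083.
η = (dQ/dI)·(I/Q) = 0.083 × (556.1/302.156) = 0.153.

0.153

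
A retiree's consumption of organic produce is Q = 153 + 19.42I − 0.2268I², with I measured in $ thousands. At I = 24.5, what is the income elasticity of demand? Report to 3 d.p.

At I = 24.5: Q = 492.6533.
dQ/dI = 19.42 − 0.4536I = 8.30680.
η = (dQ/dI)·(I/Q) = 8.30680 × (24.5/492.6533) = 0.413.

0.413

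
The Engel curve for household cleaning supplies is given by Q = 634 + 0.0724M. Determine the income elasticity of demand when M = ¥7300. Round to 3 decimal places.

At M = 7300: Q = 1162.520.
dQ/dM = 0.0724.
η = (dQ/dM)·(M/Q) = 0.0724 × (7300/1162.520) = 0.455.

0.455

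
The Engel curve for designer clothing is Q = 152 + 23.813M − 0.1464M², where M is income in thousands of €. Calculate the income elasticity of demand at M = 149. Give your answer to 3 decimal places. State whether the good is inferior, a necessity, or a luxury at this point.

-6.562 (inferior good)

At M = 149: Q = 449.9106.
dQ/dM = 23.813 − 0.2928M = -19.81420.
η = (dQ/dM)·(M/Q) = -19.81420 × (149/449.9106) = -6.562.
η < 0 ⇒ inferior good.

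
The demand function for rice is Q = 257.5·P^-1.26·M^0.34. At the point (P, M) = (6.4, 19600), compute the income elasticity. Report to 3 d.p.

For a multiplicative demand Q = A·P^α·M^β, the income elasticity is β everywhere.
Here β = 0.34, so η = 0.340.

0.340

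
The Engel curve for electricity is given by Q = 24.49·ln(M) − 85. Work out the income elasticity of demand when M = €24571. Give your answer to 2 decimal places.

0.15

At M = 24571: Q = 162.577.
dQ/dM = 24.49/M = 0.000996703 at this income.
η = (dQ/dM)·(M/Q) = 0.000996703 × (24571/162.577) = 0.15.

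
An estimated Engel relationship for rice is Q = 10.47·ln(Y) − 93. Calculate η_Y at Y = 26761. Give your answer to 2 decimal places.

0.76

At Y = 26761: Q = 13.739.
dQ/dY = 10.47/Y = 0.000391241 at this income.
η = (dQ/dY)·(Y/Q) = 0.000391241 × (26761/13.739) = 0.76.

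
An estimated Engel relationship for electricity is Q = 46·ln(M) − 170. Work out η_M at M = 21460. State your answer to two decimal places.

0.16

At M = 21460: Q = 288.802.
dQ/dM = 46/M = 0.00214352 at this income.
η = (dQ/dM)·(M/Q) = 0.00214352 × (21460/288.802) = 0.16.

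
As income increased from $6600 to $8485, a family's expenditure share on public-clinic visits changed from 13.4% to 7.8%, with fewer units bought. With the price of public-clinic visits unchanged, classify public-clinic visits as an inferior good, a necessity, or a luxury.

inferior good

Quantity demanded falls as income rises, so η < 0.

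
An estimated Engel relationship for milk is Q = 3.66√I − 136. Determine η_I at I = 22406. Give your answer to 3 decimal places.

0.665

At I = 22406: Q = 411.852.
dQ/dI = 3.66/(2√I) = 0.0122256 at this income.
η = (dQ/dI)·(I/Q) = 0.0122256 × (22406/411.852) = 0.665.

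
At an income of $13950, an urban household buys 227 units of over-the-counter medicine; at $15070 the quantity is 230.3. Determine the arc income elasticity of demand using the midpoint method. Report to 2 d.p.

ΔQ = 230.3 − 227 = 3.3; midpoint Q̄ = (227 + 230.3)/2 = 228.65.
ΔI = 15070 − 13950 = 1120; midpoint Ī = (13950 + 15070)/2 = 14510.
η = (ΔQ/Q̄) ÷ (ΔI/Ī) = (3.3/228.65) ÷ (1120/14510) = 0.19.

0.19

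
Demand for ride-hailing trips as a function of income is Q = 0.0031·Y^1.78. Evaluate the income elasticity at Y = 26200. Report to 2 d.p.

For Q = A·Y^β the income elasticity is constant and equal to β.
Here β = 1.78, so η = 1.78.

1.78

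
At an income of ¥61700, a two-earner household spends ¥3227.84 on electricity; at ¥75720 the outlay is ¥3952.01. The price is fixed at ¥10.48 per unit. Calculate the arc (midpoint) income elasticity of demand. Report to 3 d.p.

With a constant price, Q₁ = 3227.84/10.48 = 308.000 and Q₂ = 3952.01/10.48 = 377.100 (equivalently, work directly with expenditure since P cancels).
Midpoint %ΔQ = (3952.01 − 3227.84)/3589.93 = 0.20172; midpoint %ΔI = (75720 − 61700)/68710 = 0.20405.
η = 0.20172 / 0.20405 = 0.989.

0.989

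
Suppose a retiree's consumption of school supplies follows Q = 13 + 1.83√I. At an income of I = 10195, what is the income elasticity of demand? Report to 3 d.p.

At I = 10195: Q = 197.776.
dQ/dI = 1.83/(2√I) = 0.00906207 at this income.
η = (dQ/dI)·(I/Q) = 0.00906207 × (10195/197.776) = 0.467.

0.467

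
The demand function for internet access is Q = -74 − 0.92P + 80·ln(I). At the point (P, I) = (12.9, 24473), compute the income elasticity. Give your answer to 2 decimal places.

0.11

At P = 12.9, I = 24473: Q = 722.558.
Holding P constant, ∂Q/∂I = 80/I = 0.00326891.
η_I = (∂Q/∂I)·(I/Q) = 0.00326891 × (24473/722.558) = 0.11.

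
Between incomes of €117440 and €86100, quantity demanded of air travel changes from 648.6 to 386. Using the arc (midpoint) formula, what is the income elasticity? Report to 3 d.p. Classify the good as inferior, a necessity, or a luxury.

1.648 (luxury)

ΔQ = 386 − 648.6 = -262.6; midpoint Q̄ = (648.6 + 386)/2 = 517.3.
ΔI = 86100 − 117440 = -31340; midpoint Ī = (117440 + 86100)/2 = 101770.
η = (ΔQ/Q̄) ÷ (ΔI/Ī) = (-262.6/517.3) ÷ (-31340/101770) = 1.648.
η > 1 ⇒ luxury.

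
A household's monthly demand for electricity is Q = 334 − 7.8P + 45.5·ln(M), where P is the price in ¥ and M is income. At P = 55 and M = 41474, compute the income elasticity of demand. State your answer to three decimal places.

0.117

At P = 55, M = 41474: Q = 388.793.
Holding P constant, ∂Q/∂M = 45.5/M = 0.00109707.
η_M = (∂Q/∂M)·(M/Q) = 0.00109707 × (41474/388.793) = 0.117.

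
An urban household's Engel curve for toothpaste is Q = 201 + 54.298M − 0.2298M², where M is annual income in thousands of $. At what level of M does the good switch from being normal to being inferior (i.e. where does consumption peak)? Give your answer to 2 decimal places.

118.14

dQ/dM = 54.298 − 0.4596M.
The good is inferior where dQ/dM < 0. Setting dQ/dM = 0 gives M = 54.298 / 0.4596 = 118.14.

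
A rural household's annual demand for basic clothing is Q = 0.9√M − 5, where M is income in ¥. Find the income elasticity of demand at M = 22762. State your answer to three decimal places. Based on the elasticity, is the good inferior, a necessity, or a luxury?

At M = 22762: Q = 130.784.
dQ/dM = 0.9/(2√M) = 0.00298268 at this income.
η = (dQ/dM)·(M/Q) = 0.00298268 × (22762/130.784) = 0.519.
Since 0 < η < 1, the good is a necessity.

0.519 (necessity)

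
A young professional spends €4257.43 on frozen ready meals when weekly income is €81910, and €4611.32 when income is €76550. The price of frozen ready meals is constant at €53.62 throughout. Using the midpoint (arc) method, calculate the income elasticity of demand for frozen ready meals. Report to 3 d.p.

With a constant price, Q₁ = 4257.43/53.62 = 79.400 and Q₂ = 4611.32/53.62 = 86.000 (equivalently, work directly with expenditure since P cancels).
Midpoint %ΔQ = (4611.32 − 4257.43)/4434.38 = 0.07981; midpoint %ΔI = (76550 − 81910)/79230 = -0.06765.
η = 0.07981 / -0.06765 = -1.180.

-1.180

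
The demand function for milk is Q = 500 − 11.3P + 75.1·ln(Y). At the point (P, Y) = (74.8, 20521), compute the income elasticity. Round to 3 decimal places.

0.188

At P = 74.8, Y = 20521: Q = 400.443.
Holding P constant, ∂Q/∂Y = 75.1/Y = 0.00365967.
η_Y = (∂Q/∂Y)·(Y/Q) = 0.00365967 × (20521/400.443) = 0.188.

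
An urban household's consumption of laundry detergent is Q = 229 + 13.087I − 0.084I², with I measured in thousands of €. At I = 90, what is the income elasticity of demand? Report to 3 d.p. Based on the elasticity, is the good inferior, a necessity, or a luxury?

-0.252 (inferior good)

At I = 90: Q = 726.4300.
dQ/dI = 13.087 − 0.168I = -2.03300.
η = (dQ/dI)·(I/Q) = -2.03300 × (90/726.4300) = -0.252.
η < 0 ⇒ inferior good.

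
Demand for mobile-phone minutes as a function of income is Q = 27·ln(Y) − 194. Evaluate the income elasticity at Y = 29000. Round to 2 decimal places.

0.32

At Y = 29000: Q = 83.426.
dQ/dY = 27/Y = 0.000931034 at this income.
η = (dQ/dY)·(Y/Q) = 0.000931034 × (29000/83.426) = 0.32.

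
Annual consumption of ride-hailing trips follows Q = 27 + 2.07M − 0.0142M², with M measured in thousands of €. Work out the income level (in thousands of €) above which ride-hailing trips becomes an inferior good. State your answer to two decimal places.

dQ/dM = 2.07 − 0.0284M.
The good is inferior where dQ/dM < 0. Setting dQ/dM = 0 gives M = 2.07 / 0.0284 = 72.89.

72.89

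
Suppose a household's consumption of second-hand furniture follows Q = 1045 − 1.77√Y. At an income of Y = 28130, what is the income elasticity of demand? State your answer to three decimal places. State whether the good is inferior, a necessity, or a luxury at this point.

-0.198 (inferior good)

At Y = 28130: Q = 748.136.
dQ/dY = -1.77/(2√Y) = -0.00527665 at this income.
η = (dQ/dY)·(Y/Q) = -0.00527665 × (28130/748.136) = -0.198.
Since η < 0, the good is an inferior good.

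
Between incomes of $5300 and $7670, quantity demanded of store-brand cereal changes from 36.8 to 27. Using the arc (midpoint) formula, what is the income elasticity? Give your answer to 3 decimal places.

-0.841

ΔQ = 27 − 36.8 = -9.8; midpoint Q̄ = (36.8 + 27)/2 = 31.9.
ΔI = 7670 − 5300 = 2370; midpoint Ī = (5300 + 7670)/2 = 6485.
η = (ΔQ/Q̄) ÷ (ΔI/Ī) = (-9.8/31.9) ÷ (2370/6485) = -0.841.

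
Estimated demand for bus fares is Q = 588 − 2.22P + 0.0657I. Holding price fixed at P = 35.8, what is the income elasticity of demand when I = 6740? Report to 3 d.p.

0.465

At P = 35.8, I = 6740: Q = 951.342.
Holding P constant, ∂Q/∂I = 0.0657.
η_I = (∂Q/∂I)·(I/Q) = 0.0657 × (6740/951.342) = 0.465.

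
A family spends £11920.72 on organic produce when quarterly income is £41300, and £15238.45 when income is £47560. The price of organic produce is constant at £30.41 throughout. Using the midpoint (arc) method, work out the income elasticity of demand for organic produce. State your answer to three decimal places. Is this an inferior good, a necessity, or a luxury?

1.734 (luxury)

With a constant price, Q₁ = 11920.72/30.41 = 392.000 and Q₂ = 15238.45/30.41 = 501.100 (equivalently, work directly with expenditure since P cancels).
Midpoint %ΔQ = (15238.45 − 11920.72)/13579.59 = 0.24432; midpoint %ΔI = (47560 − 41300)/44430 = 0.14090.
η = 0.24432 / 0.14090 = 1.734.
η > 1 ⇒ luxury.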